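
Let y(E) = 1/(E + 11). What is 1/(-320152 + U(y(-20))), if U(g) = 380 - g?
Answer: -9/2877947 ≈ -3.1272e-6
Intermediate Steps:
y(E) = 1/(11 + E)
1/(-320152 + U(y(-20))) = 1/(-320152 + (380 - 1/(11 - 20))) = 1/(-320152 + (380 - 1/(-9))) = 1/(-320152 + (380 - 1*(-1/9))) = 1/(-320152 + (380 + 1/9)) = 1/(-320152 + 3421/9) = 1/(-2877947/9) = -9/2877947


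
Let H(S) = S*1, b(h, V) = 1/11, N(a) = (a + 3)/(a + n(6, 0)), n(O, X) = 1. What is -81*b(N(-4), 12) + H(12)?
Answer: 51/11 ≈ 4.6364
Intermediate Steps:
N(a) = (3 + a)/(1 + a) (N(a) = (a + 3)/(a + 1) = (3 + a)/(1 + a))
b(h, V) = 1/11
H(S) = S
-81*b(N(-4), 12) + H(12) = -81*1/11 + 12 = -81/11 + 12 = 51/11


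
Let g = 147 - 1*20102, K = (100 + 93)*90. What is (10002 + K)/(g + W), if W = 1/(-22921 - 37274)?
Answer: -823828770/600595613 ≈ -1.3717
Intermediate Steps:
K = 17370 (K = 193*90 = 17370)
g = -19955 (g = 147 - 20102 = -19955)
W = -1/60195 (W = 1/(-60195) = -1/60195 ≈ -1.6613e-5)
(10002 + K)/(g + W) = (10002 + 17370)/(-19955 - 1/60195) = 27372/(-1201191226/60195) = 27372*(-60195/1201191226) = -823828770/600595613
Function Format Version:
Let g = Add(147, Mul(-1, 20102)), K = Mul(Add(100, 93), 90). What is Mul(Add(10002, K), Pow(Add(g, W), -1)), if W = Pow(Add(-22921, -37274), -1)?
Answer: Rational(-823828770, 600595613) ≈ -1.3717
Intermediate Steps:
K = 17370 (K = Mul(193, 90) = 17370)
g = -19955 (g = Add(147, -20102) = -19955)
W = Rational(-1, 60195) (W = Pow(-60195, -1) = Rational(-1, 60195) ≈ -1.6613e-5)
Mul(Add(10002, K), Pow(Add(g, W), -1)) = Mul(Add(10002, 17370), Pow(Add(-19955, Rational(-1, 60195)), -1)) = Mul(27372, Pow(Rational(-1201191226, 60195), -1)) = Mul(27372, Rational(-60195, 1201191226)) = Rational(-823828770, 600595613)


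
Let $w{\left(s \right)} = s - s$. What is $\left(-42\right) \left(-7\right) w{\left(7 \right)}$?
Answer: $0$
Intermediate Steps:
$w{\left(s \right)} = 0$
$\left(-42\right) \left(-7\right) w{\left(7 \right)} = \left(-42\right) \left(-7\right) 0 = 294 \cdot 0 = 0$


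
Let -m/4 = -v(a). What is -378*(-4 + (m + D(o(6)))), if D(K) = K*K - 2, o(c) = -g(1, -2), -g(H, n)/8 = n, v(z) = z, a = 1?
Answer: -96012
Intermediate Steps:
g(H, n) = -8*n
o(c) = -16 (o(c) = -(-8)*(-2) = -1*16 = -16)
D(K) = -2 + K² (D(K) = K² - 2 = -2 + K²)
m = 4 (m = -(-4) = -4*(-1) = 4)
-378*(-4 + (m + D(o(6)))) = -378*(-4 + (4 + (-2 + (-16)²))) = -378*(-4 + (4 + (-2 + 256))) = -378*(-4 + (4 + 254)) = -378*(-4 + 258) = -378*254 = -96012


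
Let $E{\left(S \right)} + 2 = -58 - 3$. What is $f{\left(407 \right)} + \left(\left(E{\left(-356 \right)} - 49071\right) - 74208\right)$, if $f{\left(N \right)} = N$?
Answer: $-122935$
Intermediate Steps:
$E{\left(S \right)} = -63$ ($E{\left(S \right)} = -2 - 61 = -63$)
$f{\left(407 \right)} + \left(\left(E{\left(-356 \right)} - 49071\right) - 74208\right) = 407 - 123342 = -122935$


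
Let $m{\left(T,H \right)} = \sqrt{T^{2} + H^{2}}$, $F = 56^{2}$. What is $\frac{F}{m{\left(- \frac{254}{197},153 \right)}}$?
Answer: $\frac{617792 \sqrt{908544397}}{908544397} \approx 20.496$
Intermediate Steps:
$F = 3136$
$m{\left(T,H \right)} = \sqrt{H^{2} + T^{2}}$
$\frac{F}{m{\left(- \frac{254}{197},153 \right)}} = \frac{3136}{\sqrt{153^{2} + \left(- \frac{254}{197}\right)^{2}}} = \frac{3136}{\sqrt{23409 + \left(\left(-254\right) \frac{1}{197}\right)^{2}}} = \frac{3136}{\sqrt{23409 + \left(- \frac{254}{197}\right)^{2}}} = \frac{3136}{\sqrt{23409 + \frac{64516}{38809}}} = \frac{3136}{\sqrt{\frac{908544397}{38809}}} = \frac{3136}{\frac{1}{197} \sqrt{908544397}} = 3136 \frac{197 \sqrt{908544397}}{908544397} = \frac{617792 \sqrt{908544397}}{908544397}$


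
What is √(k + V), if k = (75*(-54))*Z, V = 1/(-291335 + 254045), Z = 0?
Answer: I*√37290/37290 ≈ 0.0051785*I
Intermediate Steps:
V = -1/37290 (V = 1/(-37290) = -1/37290 ≈ -2.6817e-5)
k = 0 (k = (75*(-54))*0 = -4050*0 = 0)
√(k + V) = √(0 - 1/37290) = √(-1/37290) = I*√37290/37290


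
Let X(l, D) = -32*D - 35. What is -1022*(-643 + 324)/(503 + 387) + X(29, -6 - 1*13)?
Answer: 417994/445 ≈ 939.31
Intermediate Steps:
X(l, D) = -35 - 32*D
-1022*(-643 + 324)/(503 + 387) + X(29, -6 - 1*13) = -1022*(-643 + 324)/(503 + 387) + (-35 - 32*(-6 - 1*13)) = -(-326018)/890 + (-35 - 32*(-6 - 13)) = -(-326018)/890 + (-35 - 32*(-19)) = -1022*(-319/890) + (-35 + 608) = 163009/445 + 573 = 417994/445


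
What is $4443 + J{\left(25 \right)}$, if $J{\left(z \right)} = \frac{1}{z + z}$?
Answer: $\frac{222151}{50} \approx 4443.0$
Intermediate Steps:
$J{\left(z \right)} = \frac{1}{2 z}$
$4443 + J{\left(25 \right)} = 4443 + \frac{1}{2 \cdot 25} = 4443 + \frac{1}{2} \cdot \frac{1}{25} = 4443 + \frac{1}{50} = \frac{222151}{50}$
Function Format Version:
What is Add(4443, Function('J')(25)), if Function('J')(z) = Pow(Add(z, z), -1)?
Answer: Rational(222151, 50) ≈ 4443.0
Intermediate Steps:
Function('J')(z) = Mul(Rational(1, 2), Pow(z, -1)) (Function('J')(z) = Pow(Mul(2, z), -1) = Mul(Rational(1, 2), Pow(z, -1)))
Add(4443, Function('J')(25)) = Add(4443, Mul(Rational(1, 2), Pow(25, -1))) = Add(4443, Mul(Rational(1, 2), Rational(1, 25))) = Add(4443, Rational(1, 50)) = Rational(222151, 50)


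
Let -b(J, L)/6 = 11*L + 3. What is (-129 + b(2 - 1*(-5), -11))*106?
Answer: 61374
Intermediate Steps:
b(J, L) = -18 - 66*L (b(J, L) = -6*(11*L + 3) = -6*(3 + 11*L) = -18 - 66*L)
(-129 + b(2 - 1*(-5), -11))*106 = (-129 + (-18 - 66*(-11)))*106 = (-129 + (-18 + 726))*106 = (-129 + 708)*106 = 579*106 = 61374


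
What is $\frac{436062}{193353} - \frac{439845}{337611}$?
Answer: $\frac{6908219733}{7253122187} \approx 0.95245$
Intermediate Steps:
$\frac{436062}{193353} - \frac{439845}{337611} = 436062 \cdot \frac{1}{193353} - \frac{146615}{112537} = \frac{145354}{64451} - \frac{146615}{112537} = \frac{6908219733}{7253122187}$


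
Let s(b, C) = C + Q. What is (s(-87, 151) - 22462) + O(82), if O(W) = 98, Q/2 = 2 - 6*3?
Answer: -22245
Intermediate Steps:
Q = -32 (Q = 2*(2 - 6*3) = 2*(2 - 18) = 2*(-16) = -32)
s(b, C) = -32 + C (s(b, C) = C - 32 = -32 + C)
(s(-87, 151) - 22462) + O(82) = ((-32 + 151) - 22462) + 98 = (119 - 22462) + 98 = -22343 + 98 = -22245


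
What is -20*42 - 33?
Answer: -873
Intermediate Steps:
-20*42 - 33 = -840 - 33 = -873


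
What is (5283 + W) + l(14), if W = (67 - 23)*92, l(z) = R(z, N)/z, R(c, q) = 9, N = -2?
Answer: 130643/14 ≈ 9331.6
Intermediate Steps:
l(z) = 9/z
W = 4048 (W = 44*92 = 4048)
(5283 + W) + l(14) = (5283 + 4048) + 9/14 = 9331 + 9*(1/14) = 9331 + 9/14 = 130643/14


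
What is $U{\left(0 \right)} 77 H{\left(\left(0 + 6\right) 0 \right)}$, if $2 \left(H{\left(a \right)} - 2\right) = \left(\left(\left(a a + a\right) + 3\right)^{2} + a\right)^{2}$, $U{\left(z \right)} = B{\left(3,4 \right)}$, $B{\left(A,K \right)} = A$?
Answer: $\frac{19635}{2} \approx 9817.5$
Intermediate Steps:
$U{\left(z \right)} = 3$
$H{\left(a \right)} = 2 + \frac{\left(a + \left(3 + a + a^{2}\right)^{2}\right)^{2}}{2}$ ($H{\left(a \right)} = 2 + \frac{\left(\left(\left(a a + a\right) + 3\right)^{2} + a\right)^{2}}{2} = 2 + \frac{\left(\left(\left(a^{2} + a\right) + 3\right)^{2} + a\right)^{2}}{2} = 2 + \frac{\left(\left(\left(a + a^{2}\right) + 3\right)^{2} + a\right)^{2}}{2} = 2 + \frac{\left(\left(3 + a + a^{2}\right)^{2} + a\right)^{2}}{2} = 2 + \frac{\left(a + \left(3 + a + a^{2}\right)^{2}\right)^{2}}{2}$)
$U{\left(0 \right)} 77 H{\left(\left(0 + 6\right) 0 \right)} = 3 \cdot 77 \left(2 + \frac{\left(\left(0 + 6\right) 0 + \left(3 + \left(0 + 6\right) 0 + \left(\left(0 + 6\right) 0\right)^{2}\right)^{2}\right)^{2}}{2}\right) = 231 \left(2 + \frac{\left(6 \cdot 0 + \left(3 + 6 \cdot 0 + \left(6 \cdot 0\right)^{2}\right)^{2}\right)^{2}}{2}\right) = 231 \left(2 + \frac{\left(0 + \left(3 + 0 + 0^{2}\right)^{2}\right)^{2}}{2}\right) = 231 \left(2 + \frac{\left(0 + \left(3 + 0 + 0\right)^{2}\right)^{2}}{2}\right) = 231 \left(2 + \frac{\left(0 + 3^{2}\right)^{2}}{2}\right) = 231 \left(2 + \frac{\left(0 + 9\right)^{2}}{2}\right) = 231 \left(2 + \frac{9^{2}}{2}\right) = 231 \left(2 + \frac{1}{2} \cdot 81\right) = 231 \left(2 + \frac{81}{2}\right) = 231 \cdot \frac{85}{2} = \frac{19635}{2}$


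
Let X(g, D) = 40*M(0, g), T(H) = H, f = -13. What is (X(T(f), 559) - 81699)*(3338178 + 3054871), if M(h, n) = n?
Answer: -525630095731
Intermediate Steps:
X(g, D) = 40*g
(X(T(f), 559) - 81699)*(3338178 + 3054871) = (40*(-13) - 81699)*(3338178 + 3054871) = (-520 - 81699)*6393049 = -82219*6393049 = -525630095731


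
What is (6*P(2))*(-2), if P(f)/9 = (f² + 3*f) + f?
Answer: -1296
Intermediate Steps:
P(f) = 9*f² + 36*f (P(f) = 9*((f² + 3*f) + f) = 9*(f² + 4*f) = 9*f² + 36*f)
(6*P(2))*(-2) = (6*(9*2*(4 + 2)))*(-2) = (6*(9*2*6))*(-2) = (6*108)*(-2) = 648*(-2) = -1296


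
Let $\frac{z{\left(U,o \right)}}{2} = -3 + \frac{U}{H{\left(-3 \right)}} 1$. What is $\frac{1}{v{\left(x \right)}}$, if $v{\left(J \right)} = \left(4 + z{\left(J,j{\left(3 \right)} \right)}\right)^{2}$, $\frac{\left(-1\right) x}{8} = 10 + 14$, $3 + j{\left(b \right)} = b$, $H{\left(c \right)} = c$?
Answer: $\frac{1}{15876} \approx 6.2988 \cdot 10^{-5}$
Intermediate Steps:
$j{\left(b \right)} = -3 + b$
$z{\left(U,o \right)} = -6 - \frac{2 U}{3}$ ($z{\left(U,o \right)} = 2 \left(-3 + \frac{U}{-3} \cdot 1\right) = 2 \left(-3 + U \left(- \frac{1}{3}\right) 1\right) = 2 \left(-3 + - \frac{U}{3} \cdot 1\right) = 2 \left(-3 - \frac{U}{3}\right) = -6 - \frac{2 U}{3}$)
$x = -192$ ($x = - 8 \left(10 + 14\right) = \left(-8\right) 24 = -192$)
$v{\left(J \right)} = \left(-2 - \frac{2 J}{3}\right)^{2}$ ($v{\left(J \right)} = \left(4 - \left(6 + \frac{2 J}{3}\right)\right)^{2} = \left(-2 - \frac{2 J}{3}\right)^{2}$)
$\frac{1}{v{\left(x \right)}} = \frac{1}{\frac{4}{9} \left(3 - 192\right)^{2}} = \frac{1}{\frac{4}{9} \left(-189\right)^{2}} = \frac{1}{\frac{4}{9} \cdot 35721} = \frac{1}{15876}$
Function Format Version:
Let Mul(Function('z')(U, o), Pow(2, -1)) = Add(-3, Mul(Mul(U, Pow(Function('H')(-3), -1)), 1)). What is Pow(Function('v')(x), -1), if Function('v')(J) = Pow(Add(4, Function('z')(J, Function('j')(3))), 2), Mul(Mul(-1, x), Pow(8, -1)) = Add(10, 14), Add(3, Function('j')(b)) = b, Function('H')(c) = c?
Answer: Rational(1, 15876) ≈ 6.2988e-5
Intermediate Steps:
Function('j')(b) = Add(-3, b)
Function('z')(U, o) = Add(-6, Mul(Rational(-2, 3), U)) (Function('z')(U, o) = Mul(2, Add(-3, Mul(Mul(U, Pow(-3, -1)), 1))) = Mul(2, Add(-3, Mul(Mul(U, Rational(-1, 3)), 1))) = Mul(2, Add(-3, Mul(Mul(Rational(-1, 3), U), 1))) = Mul(2, Add(-3, Mul(Rational(-1, 3), U))) = Add(-6, Mul(Rational(-2, 3), U)))
x = -192 (x = Mul(-8, Add(10, 14)) = Mul(-8, 24) = -192)
Function('v')(J) = Pow(Add(-2, Mul(Rational(-2, 3), J)), 2) (Function('v')(J) = Pow(Add(4, Add(-6, Mul(Rational(-2, 3), J))), 2) = Pow(Add(-2, Mul(Rational(-2, 3), J)), 2))
Pow(Function('v')(x), -1) = Pow(Mul(Rational(4, 9), Pow(Add(3, -192), 2)), -1) = Pow(Mul(Rational(4, 9), Pow(-189, 2)), -1) = Pow(Mul(Rational(4, 9), 35721), -1) = Pow(15876, -1) = Rational(1, 15876)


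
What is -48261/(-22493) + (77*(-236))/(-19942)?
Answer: 11620031/3801317 ≈ 3.0568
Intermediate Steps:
-48261/(-22493) + (77*(-236))/(-19942) = -48261*(-1/22493) - 18172*(-1/19942) = 48261/22493 + 154/169 = 11620031/3801317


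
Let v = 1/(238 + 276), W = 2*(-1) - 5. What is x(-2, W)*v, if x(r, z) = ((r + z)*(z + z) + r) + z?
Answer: 117/514 ≈ 0.22763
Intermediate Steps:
W = -7 (W = -2 - 5 = -7)
x(r, z) = r + z + 2*z*(r + z) (x(r, z) = ((r + z)*(2*z) + r) + z = (2*z*(r + z) + r) + z = (r + 2*z*(r + z)) + z = r + z + 2*z*(r + z))
v = 1/514 ≈ 0.0019455
x(-2, W)*v = (-2 - 7 + 2*(-7)² + 2*(-2)*(-7))*(1/514) = (-2 - 7 + 2*49 + 28)*(1/514) = (-2 - 7 + 98 + 28)*(1/514) = 117*(1/514) = 117/514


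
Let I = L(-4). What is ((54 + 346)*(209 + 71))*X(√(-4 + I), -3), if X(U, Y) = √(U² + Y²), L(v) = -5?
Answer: 0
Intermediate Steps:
I = -5
((54 + 346)*(209 + 71))*X(√(-4 + I), -3) = ((54 + 346)*(209 + 71))*√((√(-4 - 5))² + (-3)²) = (400*280)*√((√(-9))² + 9) = 112000*√((3*I)² + 9) = 112000*√(-9 + 9) = 112000*√0 = 112000*0 = 0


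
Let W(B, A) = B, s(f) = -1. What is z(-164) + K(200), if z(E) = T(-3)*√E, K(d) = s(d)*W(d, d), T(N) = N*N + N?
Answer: -200 + 12*I*√41 ≈ -200.0 + 76.838*I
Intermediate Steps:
T(N) = N + N² (T(N) = N² + N = N + N²)
K(d) = -d
z(E) = 6*√E (z(E) = (-3*(1 - 3))*√E = (-3*(-2))*√E = 6*√E)
z(-164) + K(200) = 6*√(-164) - 1*200 = 6*(2*I*√41) - 200 = 12*I*√41 - 200 = -200 + 12*I*√41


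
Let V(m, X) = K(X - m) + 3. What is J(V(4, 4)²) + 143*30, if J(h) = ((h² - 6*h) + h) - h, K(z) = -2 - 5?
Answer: 4450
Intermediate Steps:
K(z) = -7
V(m, X) = -4 (V(m, X) = -7 + 3 = -4)
J(h) = h² - 6*h (J(h) = (h² - 5*h) - h = h² - 6*h)
J(V(4, 4)²) + 143*30 = (-4)²*(-6 + (-4)²) + 143*30 = 16*(-6 + 16) + 4290 = 16*10 + 4290 = 160 + 4290 = 4450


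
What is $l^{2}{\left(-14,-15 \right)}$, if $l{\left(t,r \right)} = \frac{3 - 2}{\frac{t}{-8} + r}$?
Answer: $\frac{16}{2809} \approx 0.005696$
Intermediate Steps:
$l{\left(t,r \right)} = \frac{1}{r - \frac{t}{8}}$ ($l{\left(t,r \right)} = 1 \frac{1}{t \left(- \frac{1}{8}\right) + r} = 1 \frac{1}{- \frac{t}{8} + r} = 1 \frac{1}{r - \frac{t}{8}} = \frac{1}{r - \frac{t}{8}}$)
$l^{2}{\left(-14,-15 \right)} = \left(\frac{8}{\left(-1\right) \left(-14\right) + 8 \left(-15\right)}\right)^{2} = \left(\frac{8}{14 - 120}\right)^{2} = \left(\frac{8}{-106}\right)^{2} = \left(8 \left(- \frac{1}{106}\right)\right)^{2} = \left(- \frac{4}{53}\right)^{2} = \frac{16}{2809}$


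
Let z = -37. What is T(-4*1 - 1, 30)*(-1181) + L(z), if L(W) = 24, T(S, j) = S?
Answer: 5929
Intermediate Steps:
T(-4*1 - 1, 30)*(-1181) + L(z) = (-4*1 - 1)*(-1181) + 24 = (-4 - 1)*(-1181) + 24 = -5*(-1181) + 24 = 5905 + 24 = 5929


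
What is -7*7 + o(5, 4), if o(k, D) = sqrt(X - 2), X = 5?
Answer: -49 + sqrt(3) ≈ -47.268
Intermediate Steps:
o(k, D) = sqrt(3) (o(k, D) = sqrt(5 - 2) = sqrt(3))
-7*7 + o(5, 4) = -7*7 + sqrt(3) = -49 + sqrt(3)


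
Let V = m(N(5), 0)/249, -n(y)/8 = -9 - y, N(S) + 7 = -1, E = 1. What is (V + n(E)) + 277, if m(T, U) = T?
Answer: 88885/249 ≈ 356.97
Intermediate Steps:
N(S) = -8 (N(S) = -7 - 1 = -8)
n(y) = 72 + 8*y (n(y) = -8*(-9 - y) = 72 + 8*y)
V = -8/249 ≈ -0.032129
(V + n(E)) + 277 = (-8/249 + (72 + 8*1)) + 277 = (-8/249 + (72 + 8)) + 277 = (-8/249 + 80) + 277 = 19912/249 + 277 = 88885/249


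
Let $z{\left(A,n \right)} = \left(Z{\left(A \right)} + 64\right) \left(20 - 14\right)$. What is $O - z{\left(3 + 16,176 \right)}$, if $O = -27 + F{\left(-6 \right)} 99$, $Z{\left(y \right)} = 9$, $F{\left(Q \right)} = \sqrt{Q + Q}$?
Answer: $-465 + 198 i \sqrt{3} \approx -465.0 + 342.95 i$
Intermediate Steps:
$F{\left(Q \right)} = \sqrt{2} \sqrt{Q}$ ($F{\left(Q \right)} = \sqrt{2 Q} = \sqrt{2} \sqrt{Q}$)
$z{\left(A,n \right)} = 438$ ($z{\left(A,n \right)} = \left(9 + 64\right) \left(20 - 14\right) = 73 \cdot 6 = 438$)
$O = -27 + 198 i \sqrt{3}$ ($O = -27 + \sqrt{2} \sqrt{-6} \cdot 99 = -27 + \sqrt{2} i \sqrt{6} \cdot 99 = -27 + 2 i \sqrt{3} \cdot 99 = -27 + 198 i \sqrt{3} \approx -27.0 + 342.95 i$)
$O - z{\left(3 + 16,176 \right)} = \left(-27 + 198 i \sqrt{3}\right) - 438 = -465 + 198 i \sqrt{3}$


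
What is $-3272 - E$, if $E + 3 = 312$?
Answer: $-3581$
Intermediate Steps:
$E = 309$ ($E = -3 + 312 = 309$)
$-3272 - E = -3272 - 309 = -3581$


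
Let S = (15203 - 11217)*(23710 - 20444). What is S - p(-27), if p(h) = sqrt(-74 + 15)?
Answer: 13018276 - I*sqrt(59) ≈ 1.3018e+7 - 7.6811*I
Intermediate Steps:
p(h) = I*sqrt(59) (p(h) = sqrt(-59) = I*sqrt(59))
S = 13018276 (S = 3986*3266 = 13018276)
S - p(-27) = 13018276 - I*sqrt(59)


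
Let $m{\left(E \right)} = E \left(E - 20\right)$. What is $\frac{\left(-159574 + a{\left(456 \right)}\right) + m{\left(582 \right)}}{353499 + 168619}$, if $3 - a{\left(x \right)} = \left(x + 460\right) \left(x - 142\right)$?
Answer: $- \frac{120111}{522118} \approx -0.23005$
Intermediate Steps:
$m{\left(E \right)} = E \left(-20 + E\right)$
$a{\left(x \right)} = 3 - \left(-142 + x\right) \left(460 + x\right)$ ($a{\left(x \right)} = 3 - \left(x + 460\right) \left(x - 142\right) = 3 - \left(460 + x\right) \left(-142 + x\right) = 3 - \left(-142 + x\right) \left(460 + x\right)$)
$\frac{\left(-159574 + a{\left(456 \right)}\right) + m{\left(582 \right)}}{353499 + 168619} = \frac{\left(-159574 - 287621\right) + 582 \left(-20 + 582\right)}{353499 + 168619} = \frac{\left(-159574 - 287621\right) + 582 \cdot 562}{522118} = \left(\left(-159574 - 287621\right) + 327084\right) \frac{1}{522118} = \left(-447195 + 327084\right) \frac{1}{522118} = \left(-120111\right) \frac{1}{522118} = - \frac{120111}{522118}$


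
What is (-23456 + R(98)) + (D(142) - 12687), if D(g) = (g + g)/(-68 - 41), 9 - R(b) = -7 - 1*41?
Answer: -3933658/109 ≈ -36089.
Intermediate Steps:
R(b) = 57 (R(b) = 9 - (-7 - 1*41) = 9 - (-7 - 41) = 9 - 1*(-48) = 9 + 48 = 57)
D(g) = -2*g/109 (D(g) = (2*g)/(-109) = (2*g)*(-1/109) = -2*g/109)
(-23456 + R(98)) + (D(142) - 12687) = (-23456 + 57) + (-2/109*142 - 12687) = -23399 + (-284/109 - 12687) = -23399 - 1383167/109 = -3933658/109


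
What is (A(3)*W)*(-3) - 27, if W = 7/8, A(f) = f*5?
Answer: -531/8 ≈ -66.375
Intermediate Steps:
A(f) = 5*f
W = 7/8 (W = 7*(⅛) = 7/8 ≈ 0.87500)
(A(3)*W)*(-3) - 27 = ((5*3)*(7/8))*(-3) - 27 = (15*(7/8))*(-3) - 27 = (105/8)*(-3) - 27 = -315/8 - 27 = -531/8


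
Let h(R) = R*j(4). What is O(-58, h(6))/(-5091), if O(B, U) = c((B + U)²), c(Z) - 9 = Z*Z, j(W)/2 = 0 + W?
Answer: -10009/5091 ≈ -1.9660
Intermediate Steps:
j(W) = 2*W (j(W) = 2*(0 + W) = 2*W)
h(R) = 8*R (h(R) = R*(2*4) = R*8 = 8*R)
c(Z) = 9 + Z² (c(Z) = 9 + Z*Z = 9 + Z²)
O(B, U) = 9 + (B + U)⁴ (O(B, U) = 9 + ((B + U)²)² = 9 + (B + U)⁴)
O(-58, h(6))/(-5091) = (9 + (-58 + 8*6)⁴)/(-5091) = (9 + (-58 + 48)⁴)*(-1/5091) = (9 + (-10)⁴)*(-1/5091) = (9 + 10000)*(-1/5091) = 10009*(-1/5091) = -10009/5091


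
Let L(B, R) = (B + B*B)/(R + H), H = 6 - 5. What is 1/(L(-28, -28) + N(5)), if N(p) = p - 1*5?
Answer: -1/28 ≈ -0.035714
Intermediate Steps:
H = 1
L(B, R) = (B + B²)/(1 + R) (L(B, R) = (B + B*B)/(R + 1) = (B + B²)/(1 + R))
N(p) = -5 + p (N(p) = p - 5 = -5 + p)
1/(L(-28, -28) + N(5)) = 1/(-28*(1 - 28)/(1 - 28) + (-5 + 5)) = 1/(-28*(-27)/(-27) + 0) = 1/(-28*(-1/27)*(-27) + 0) = 1/(-28 + 0) = 1/(-28) = -1/28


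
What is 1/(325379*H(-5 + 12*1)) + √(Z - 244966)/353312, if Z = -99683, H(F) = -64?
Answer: -1/20824256 + I*√344649/353312 ≈ -4.8021e-8 + 0.0016616*I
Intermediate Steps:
1/(325379*H(-5 + 12*1)) + √(Z - 244966)/353312 = 1/(325379*(-64)) + √(-99683 - 244966)/353312 = (1/325379)*(-1/64) + √(-344649)*(1/353312) = -1/20824256 + (I*√344649)*(1/353312) = -1/20824256 + I*√344649/353312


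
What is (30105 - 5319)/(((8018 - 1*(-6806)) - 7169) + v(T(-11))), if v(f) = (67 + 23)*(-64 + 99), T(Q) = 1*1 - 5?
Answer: 24786/10805 ≈ 2.2939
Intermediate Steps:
T(Q) = -4 (T(Q) = 1 - 5 = -4)
v(f) = 3150 (v(f) = 90*35 = 3150)
(30105 - 5319)/(((8018 - 1*(-6806)) - 7169) + v(T(-11))) = (30105 - 5319)/(((8018 - 1*(-6806)) - 7169) + 3150) = 24786/(((8018 + 6806) - 7169) + 3150) = 24786/((14824 - 7169) + 3150) = 24786/(7655 + 3150) = 24786/10805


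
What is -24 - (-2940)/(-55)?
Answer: -852/11 ≈ -77.455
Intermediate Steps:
-24 - (-2940)/(-55) = -24 - (-2940)*(-1)/55 = -24 - 21*28/11 = -24 - 588/11 = -852/11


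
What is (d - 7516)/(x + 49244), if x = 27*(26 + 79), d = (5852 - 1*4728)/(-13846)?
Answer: -52033830/360542917 ≈ -0.14432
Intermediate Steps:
d = -562/6923 (d = (5852 - 4728)*(-1/13846) = 1124*(-1/13846) = -562/6923 ≈ -0.081179)
x = 2835 (x = 27*105 = 2835)
(d - 7516)/(x + 49244) = (-562/6923 - 7516)/(2835 + 49244) = -52033830/6923/52079 = -52033830/6923*1/52079 = -52033830/360542917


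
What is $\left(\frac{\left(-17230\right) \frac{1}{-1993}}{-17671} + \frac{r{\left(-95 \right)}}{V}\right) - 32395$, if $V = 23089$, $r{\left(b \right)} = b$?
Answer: $- \frac{26342172860703220}{813155397967} \approx -32395.0$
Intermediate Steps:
$\left(\frac{\left(-17230\right) \frac{1}{-1993}}{-17671} + \frac{r{\left(-95 \right)}}{V}\right) - 32395 = \left(\frac{\left(-17230\right) \frac{1}{-1993}}{-17671} - \frac{95}{23089}\right) - 32395 = \left(\left(-17230\right) \left(- \frac{1}{1993}\right) \left(- \frac{1}{17671}\right) - \frac{95}{23089}\right) - 32395 = \left(\frac{17230}{1993} \left(- \frac{1}{17671}\right) - \frac{95}{23089}\right) - 32395 = \left(- \frac{17230}{35218303} - \frac{95}{23089}\right) - 32395 = - \frac{3743562255}{813155397967} - 32395 = - \frac{26342172860703220}{813155397967}$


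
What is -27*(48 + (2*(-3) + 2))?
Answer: -1188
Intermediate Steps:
-27*(48 + (2*(-3) + 2)) = -27*(48 + (-6 + 2)) = -27*(48 - 4) = -27*44 = -1188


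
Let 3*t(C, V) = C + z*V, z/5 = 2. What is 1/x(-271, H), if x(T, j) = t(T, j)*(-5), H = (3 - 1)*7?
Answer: 3/655 ≈ 0.0045802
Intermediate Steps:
z = 10 (z = 5*2 = 10)
H = 14 (H = 2*7 = 14)
t(C, V) = C/3 + 10*V/3 (t(C, V) = (C + 10*V)/3 = C/3 + 10*V/3)
x(T, j) = -50*j/3 - 5*T/3 (x(T, j) = (T/3 + 10*j/3)*(-5) = -50*j/3 - 5*T/3)
1/x(-271, H) = 1/(-50/3*14 - 5/3*(-271)) = 1/(-700/3 + 1355/3) = 1/(655/3) = 3/655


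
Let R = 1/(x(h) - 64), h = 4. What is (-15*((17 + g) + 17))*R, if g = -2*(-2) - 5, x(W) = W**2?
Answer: 165/16 ≈ 10.313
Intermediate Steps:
g = -1 (g = 4 - 5 = -1)
R = -1/48 (R = 1/(4**2 - 64) = 1/(16 - 64) = 1/(-48) = -1/48 ≈ -0.020833)
(-15*((17 + g) + 17))*R = -15*((17 - 1) + 17)*(-1/48) = -15*(16 + 17)*(-1/48) = -15*33*(-1/48) = -495*(-1/48) = 165/16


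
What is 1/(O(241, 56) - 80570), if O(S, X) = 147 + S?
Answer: -1/80182 ≈ -1.2472e-5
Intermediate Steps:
1/(O(241, 56) - 80570) = 1/((147 + 241) - 80570) = 1/(388 - 80570) = 1/(-80182) = -1/80182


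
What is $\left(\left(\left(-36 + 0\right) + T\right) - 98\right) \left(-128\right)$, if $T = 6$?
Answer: $16384$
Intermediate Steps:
$\left(\left(\left(-36 + 0\right) + T\right) - 98\right) \left(-128\right) = \left(\left(\left(-36 + 0\right) + 6\right) - 98\right) \left(-128\right) = \left(\left(-36 + 6\right) - 98\right) \left(-128\right) = \left(-30 - 98\right) \left(-128\right) = \left(-128\right) \left(-128\right) = 16384$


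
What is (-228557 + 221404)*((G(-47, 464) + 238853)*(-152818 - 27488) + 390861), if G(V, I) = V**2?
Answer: 310901812495983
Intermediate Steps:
(-228557 + 221404)*((G(-47, 464) + 238853)*(-152818 - 27488) + 390861) = (-228557 + 221404)*(((-47)**2 + 238853)*(-152818 - 27488) + 390861) = -7153*((2209 + 238853)*(-180306) + 390861) = -7153*(241062*(-180306) + 390861) = -7153*(-43464924972 + 390861) = -7153*(-43464534111) = 310901812495983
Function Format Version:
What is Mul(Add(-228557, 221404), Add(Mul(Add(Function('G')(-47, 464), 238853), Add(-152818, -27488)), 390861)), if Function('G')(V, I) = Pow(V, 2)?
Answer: 310901812495983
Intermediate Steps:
Mul(Add(-228557, 221404), Add(Mul(Add(Function('G')(-47, 464), 238853), Add(-152818, -27488)), 390861)) = Mul(Add(-228557, 221404), Add(Mul(Add(Pow(-47, 2), 238853), Add(-152818, -27488)), 390861)) = Mul(-7153, Add(Mul(Add(2209, 238853), -180306), 390861)) = Mul(-7153, Add(Mul(241062, -180306), 390861)) = Mul(-7153, Add(-43464924972, 390861)) = Mul(-7153, -43464534111) = 310901812495983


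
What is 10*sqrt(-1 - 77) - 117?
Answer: -117 + 10*I*sqrt(78) ≈ -117.0 + 88.318*I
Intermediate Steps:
10*sqrt(-1 - 77) - 117 = 10*sqrt(-78) - 117 = 10*(I*sqrt(78)) - 117 = 10*I*sqrt(78) - 117 = -117 + 10*I*sqrt(78)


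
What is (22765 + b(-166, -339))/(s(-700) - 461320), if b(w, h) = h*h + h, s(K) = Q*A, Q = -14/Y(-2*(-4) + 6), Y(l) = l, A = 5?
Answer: -137347/461325 ≈ -0.29772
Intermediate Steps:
Q = -1 (Q = -14/(-2*(-4) + 6) = -14/(8 + 6) = -14/14 = -14*1/14 = -1)
s(K) = -5 (s(K) = -1*5 = -5)
b(w, h) = h + h**2 (b(w, h) = h**2 + h = h + h**2)
(22765 + b(-166, -339))/(s(-700) - 461320) = (22765 - 339*(1 - 339))/(-5 - 461320) = (22765 - 339*(-338))/(-461325) = (22765 + 114582)*(-1/461325) = 137347*(-1/461325) = -137347/461325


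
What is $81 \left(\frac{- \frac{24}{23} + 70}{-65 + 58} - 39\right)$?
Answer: $- \frac{637065}{161} \approx -3956.9$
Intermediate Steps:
$81 \left(\frac{- \frac{24}{23} + 70}{-65 + 58} - 39\right) = 81 \left(\frac{\left(-24\right) \frac{1}{23} + 70}{-7} - 39\right) = 81 \left(\left(- \frac{24}{23} + 70\right) \left(- \frac{1}{7}\right) - 39\right) = 81 \left(\frac{1586}{23} \left(- \frac{1}{7}\right) - 39\right) = 81 \left(- \frac{1586}{161} - 39\right) = 81 \left(- \frac{7865}{161}\right) = - \frac{637065}{161}$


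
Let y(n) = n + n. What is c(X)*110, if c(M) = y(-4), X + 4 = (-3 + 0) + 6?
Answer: -880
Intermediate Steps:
X = -1 (X = -4 + ((-3 + 0) + 6) = -4 + (-3 + 6) = -4 + 3 = -1)
y(n) = 2*n
c(M) = -8 (c(M) = 2*(-4) = -8)
c(X)*110 = -8*110 = -880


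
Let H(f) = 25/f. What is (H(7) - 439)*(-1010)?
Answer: 3078480/7 ≈ 4.3978e+5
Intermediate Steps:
(H(7) - 439)*(-1010) = (25/7 - 439)*(-1010) = -3048/7*(-1010) = 3078480/7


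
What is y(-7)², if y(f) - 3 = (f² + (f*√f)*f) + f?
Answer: -14782 + 4410*I*√7 ≈ -14782.0 + 11668.0*I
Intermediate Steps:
y(f) = 3 + f + f² + f^(5/2) (y(f) = 3 + ((f² + (f*√f)*f) + f) = 3 + ((f² + f^(3/2)*f) + f) = 3 + ((f² + f^(5/2)) + f) = 3 + (f + f² + f^(5/2)) = 3 + f + f² + f^(5/2))
y(-7)² = (3 - 7 + (-7)² + (-7)^(5/2))² = (3 - 7 + 49 + 49*I*√7)² = (45 + 49*I*√7)²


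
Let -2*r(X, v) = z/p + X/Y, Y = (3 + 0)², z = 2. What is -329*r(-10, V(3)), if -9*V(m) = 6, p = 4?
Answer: -3619/36 ≈ -100.53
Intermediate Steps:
V(m) = -⅔ (V(m) = -⅑*6 = -⅔)
Y = 9 (Y = 3² = 9)
r(X, v) = -¼ - X/18 (r(X, v) = -(2/4 + X/9)/2 = -(2*(¼) + X*(⅑))/2 = -(½ + X/9)/2 = -¼ - X/18)
-329*r(-10, V(3)) = -329*(-¼ - 1/18*(-10)) = -329*(-¼ + 5/9) = -329*11/36 = -3619/36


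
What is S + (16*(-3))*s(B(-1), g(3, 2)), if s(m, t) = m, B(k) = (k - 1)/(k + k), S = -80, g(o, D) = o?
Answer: -128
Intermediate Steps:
B(k) = (-1 + k)/(2*k) (B(k) = (-1 + k)/((2*k)) = (-1 + k)*(1/(2*k)) = (-1 + k)/(2*k))
S + (16*(-3))*s(B(-1), g(3, 2)) = -80 + (16*(-3))*((1/2)*(-1 - 1)/(-1)) = -80 - 24*(-1)*(-2) = -80 - 48*1 = -80 - 48 = -128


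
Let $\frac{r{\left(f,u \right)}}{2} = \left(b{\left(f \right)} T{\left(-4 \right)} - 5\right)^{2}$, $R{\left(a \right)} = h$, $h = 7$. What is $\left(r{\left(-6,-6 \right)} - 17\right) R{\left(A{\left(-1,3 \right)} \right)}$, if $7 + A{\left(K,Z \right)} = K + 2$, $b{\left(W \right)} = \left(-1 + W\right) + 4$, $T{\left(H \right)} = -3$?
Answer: $105$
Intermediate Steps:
$b{\left(W \right)} = 3 + W$
$A{\left(K,Z \right)} = -5 + K$ ($A{\left(K,Z \right)} = -7 + \left(K + 2\right) = -7 + \left(2 + K\right) = -5 + K$)
$R{\left(a \right)} = 7$
$r{\left(f,u \right)} = 2 \left(-14 - 3 f\right)^{2}$ ($r{\left(f,u \right)} = 2 \left(\left(3 + f\right) \left(-3\right) - 5\right)^{2} = 2 \left(\left(-9 - 3 f\right) - 5\right)^{2} = 2 \left(-14 - 3 f\right)^{2}$)
$\left(r{\left(-6,-6 \right)} - 17\right) R{\left(A{\left(-1,3 \right)} \right)} = \left(2 \left(14 + 3 \left(-6\right)\right)^{2} - 17\right) 7 = \left(2 \left(14 - 18\right)^{2} - 17\right) 7 = \left(2 \left(-4\right)^{2} - 17\right) 7 = \left(2 \cdot 16 - 17\right) 7 = \left(32 - 17\right) 7 = 15 \cdot 7 = 105$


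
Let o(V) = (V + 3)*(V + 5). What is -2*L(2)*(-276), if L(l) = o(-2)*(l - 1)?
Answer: 1656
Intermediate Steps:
o(V) = (3 + V)*(5 + V)
L(l) = -3 + 3*l (L(l) = (15 + (-2)**2 + 8*(-2))*(l - 1) = (15 + 4 - 16)*(-1 + l) = 3*(-1 + l) = -3 + 3*l)
-2*L(2)*(-276) = -2*(-3 + 3*2)*(-276) = -2*(-3 + 6)*(-276) = -2*3*(-276) = -6*(-276) = 1656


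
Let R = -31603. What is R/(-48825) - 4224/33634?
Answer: 428349251/821090025 ≈ 0.52168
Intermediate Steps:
R/(-48825) - 4224/33634 = -31603/(-48825) - 4224/33634 = -31603*(-1/48825) - 4224*1/33634 = 31603/48825 - 2112/16817 = 428349251/821090025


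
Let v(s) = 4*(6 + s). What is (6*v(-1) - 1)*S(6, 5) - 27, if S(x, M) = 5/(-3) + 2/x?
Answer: -557/3 ≈ -185.67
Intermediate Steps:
v(s) = 24 + 4*s
S(x, M) = -5/3 + 2/x (S(x, M) = 5*(-⅓) + 2/x = -5/3 + 2/x)
(6*v(-1) - 1)*S(6, 5) - 27 = (6*(24 + 4*(-1)) - 1)*(-5/3 + 2/6) - 27 = (6*(24 - 4) - 1)*(-5/3 + 2*(⅙)) - 27 = (6*20 - 1)*(-5/3 + ⅓) - 27 = (120 - 1)*(-4/3) - 27 = 119*(-4/3) - 27 = -476/3 - 27 = -557/3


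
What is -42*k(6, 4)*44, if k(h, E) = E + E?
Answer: -14784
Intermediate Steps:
k(h, E) = 2*E
-42*k(6, 4)*44 = -84*4*44 = -42*8*44 = -336*44 = -14784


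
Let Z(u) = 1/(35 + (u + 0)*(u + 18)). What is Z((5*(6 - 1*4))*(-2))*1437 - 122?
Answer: -2571/25 ≈ -102.84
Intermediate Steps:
Z(u) = 1/(35 + u*(18 + u))
Z((5*(6 - 1*4))*(-2))*1437 - 122 = 1437/(35 + ((5*(6 - 1*4))*(-2))² + 18*((5*(6 - 1*4))*(-2))) - 122 = 1437/(35 + ((5*(6 - 4))*(-2))² + 18*((5*(6 - 4))*(-2))) - 122 = 1437/(35 + ((5*2)*(-2))² + 18*((5*2)*(-2))) - 122 = 1437/(35 + (10*(-2))² + 18*(10*(-2))) - 122 = 1437/(35 + (-20)² + 18*(-20)) - 122 = 1437/(35 + 400 - 360) - 122 = 1437/75 - 122 = (1/75)*1437 - 122 = 479/25 - 122 = -2571/25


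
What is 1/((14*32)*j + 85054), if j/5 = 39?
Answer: 1/172414 ≈ 5.8000e-6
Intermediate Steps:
j = 195 (j = 5*39 = 195)
1/((14*32)*j + 85054) = 1/((14*32)*195 + 85054) = 1/(448*195 + 85054) = 1/(87360 + 85054) = 1/172414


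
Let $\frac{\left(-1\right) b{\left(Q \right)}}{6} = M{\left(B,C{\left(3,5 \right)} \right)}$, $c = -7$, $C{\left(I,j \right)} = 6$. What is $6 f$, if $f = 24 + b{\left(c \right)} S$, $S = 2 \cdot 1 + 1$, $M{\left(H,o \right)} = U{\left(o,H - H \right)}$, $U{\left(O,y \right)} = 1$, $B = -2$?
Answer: $36$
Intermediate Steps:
$M{\left(H,o \right)} = 1$
$S = 3$ ($S = 2 + 1 = 3$)
$b{\left(Q \right)} = -6$ ($b{\left(Q \right)} = \left(-6\right) 1 = -6$)
$f = 6$ ($f = 24 - 18 = 6$)
$6 f = 6 \cdot 6 = 36$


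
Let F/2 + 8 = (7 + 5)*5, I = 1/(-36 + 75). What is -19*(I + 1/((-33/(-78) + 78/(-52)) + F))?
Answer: -3895/5798 ≈ -0.67178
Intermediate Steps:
I = 1/39 ≈ 0.025641
F = 104 (F = -16 + 2*((7 + 5)*5) = -16 + 2*(12*5) = -16 + 2*60 = -16 + 120 = 104)
-19*(I + 1/((-33/(-78) + 78/(-52)) + F)) = -19*(1/39 + 1/((-33/(-78) + 78/(-52)) + 104)) = -19*(1/39 + 1/((-33*(-1/78) + 78*(-1/52)) + 104)) = -19*(1/39 + 1/((11/26 - 3/2) + 104)) = -19*(1/39 + 1/(-14/13 + 104)) = -19*(1/39 + 1/(1338/13)) = -19*(1/39 + 13/1338) = -19*205/5798 = -3895/5798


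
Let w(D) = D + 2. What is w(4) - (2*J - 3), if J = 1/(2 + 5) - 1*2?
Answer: 89/7 ≈ 12.714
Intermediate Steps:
J = -13/7 (J = 1/7 - 2 = -13/7 ≈ -1.8571)
w(D) = 2 + D
w(4) - (2*J - 3) = (2 + 4) - (2*(-13/7) - 3) = 6 - (-26/7 - 3) = 6 - 1*(-47/7) = 6 + 47/7 = 89/7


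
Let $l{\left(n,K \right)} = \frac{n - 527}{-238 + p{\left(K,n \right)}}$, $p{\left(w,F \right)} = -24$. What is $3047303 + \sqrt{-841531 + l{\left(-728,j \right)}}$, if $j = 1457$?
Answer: $3047303 + \frac{3 i \sqrt{6418413906}}{262} \approx 3.0473 \cdot 10^{6} + 917.35 i$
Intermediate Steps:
$l{\left(n,K \right)} = \frac{527}{262} - \frac{n}{262}$ ($l{\left(n,K \right)} = \frac{n - 527}{-238 - 24} = \frac{-527 + n}{-262} = \left(-527 + n\right) \left(- \frac{1}{262}\right) = \frac{527}{262} - \frac{n}{262}$)
$3047303 + \sqrt{-841531 + l{\left(-728,j \right)}} = 3047303 + \sqrt{-841531 + \left(\frac{527}{262} - - \frac{364}{131}\right)} = 3047303 + \sqrt{-841531 + \left(\frac{527}{262} + \frac{364}{131}\right)} = 3047303 + \sqrt{-841531 + \frac{1255}{262}} = 3047303 + \sqrt{- \frac{220479867}{262}} = 3047303 + \frac{3 i \sqrt{6418413906}}{262}$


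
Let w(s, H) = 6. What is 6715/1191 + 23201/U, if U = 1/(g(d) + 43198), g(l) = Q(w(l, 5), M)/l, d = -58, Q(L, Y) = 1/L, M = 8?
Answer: 46155006210877/46052 ≈ 1.0022e+9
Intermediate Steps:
g(l) = 1/(6*l)
U = 348/15032903 (U = 1/((1/6)/(-58) + 43198) = 1/((1/6)*(-1/58) + 43198) = 1/(-1/348 + 43198) = 1/(15032903/348) = 348/15032903 ≈ 2.3149e-5)
6715/1191 + 23201/U = 6715/1191 + 23201/(348/15032903) = 6715*(1/1191) + 23201*(15032903/348) = 6715/1191 + 348778382503/348 = 46155006210877/46052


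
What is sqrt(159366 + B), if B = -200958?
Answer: 2*I*sqrt(10398) ≈ 203.94*I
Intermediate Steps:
sqrt(159366 + B) = sqrt(159366 - 200958) = sqrt(-41592) = 2*I*sqrt(10398)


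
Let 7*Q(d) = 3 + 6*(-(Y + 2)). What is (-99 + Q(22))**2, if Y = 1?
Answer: 501264/49 ≈ 10230.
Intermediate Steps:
Q(d) = -15/7 (Q(d) = (3 + 6*(-(1 + 2)))/7 = (3 + 6*(-1*3))/7 = (3 + 6*(-3))/7 = (3 - 18)/7 = (1/7)*(-15) = -15/7)
(-99 + Q(22))**2 = (-99 - 15/7)**2 = (-708/7)**2 = 501264/49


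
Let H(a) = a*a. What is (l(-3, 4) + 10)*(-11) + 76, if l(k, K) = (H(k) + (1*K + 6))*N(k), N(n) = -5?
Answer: 1011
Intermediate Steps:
H(a) = a²
l(k, K) = -30 - 5*K - 5*k² (l(k, K) = (k² + (1*K + 6))*(-5) = (k² + (K + 6))*(-5) = (k² + (6 + K))*(-5) = (6 + K + k²)*(-5) = -30 - 5*K - 5*k²)
(l(-3, 4) + 10)*(-11) + 76 = ((-30 - 5*4 - 5*(-3)²) + 10)*(-11) + 76 = ((-30 - 20 - 5*9) + 10)*(-11) + 76 = ((-30 - 20 - 45) + 10)*(-11) + 76 = (-95 + 10)*(-11) + 76 = -85*(-11) + 76 = 935 + 76 = 1011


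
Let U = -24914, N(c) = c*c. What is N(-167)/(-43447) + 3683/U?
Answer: -854841847/1082438558 ≈ -0.78974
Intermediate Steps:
N(c) = c**2
N(-167)/(-43447) + 3683/U = (-167)**2/(-43447) + 3683/(-24914) = 27889*(-1/43447) + 3683*(-1/24914) = -27889/43447 - 3683/24914 = -854841847/1082438558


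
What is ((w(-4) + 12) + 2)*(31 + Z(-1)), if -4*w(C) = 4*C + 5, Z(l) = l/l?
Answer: 536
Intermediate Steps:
Z(l) = 1
w(C) = -5/4 - C (w(C) = -(4*C + 5)/4 = -(5 + 4*C)/4 = -5/4 - C)
((w(-4) + 12) + 2)*(31 + Z(-1)) = (((-5/4 - 1*(-4)) + 12) + 2)*(31 + 1) = (((-5/4 + 4) + 12) + 2)*32 = ((11/4 + 12) + 2)*32 = (59/4 + 2)*32 = (67/4)*32 = 536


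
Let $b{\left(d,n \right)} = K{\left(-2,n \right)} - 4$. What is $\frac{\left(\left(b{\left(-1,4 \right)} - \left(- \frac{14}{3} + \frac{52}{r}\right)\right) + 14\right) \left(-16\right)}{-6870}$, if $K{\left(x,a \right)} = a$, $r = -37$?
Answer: $\frac{17824}{381285} \approx 0.046747$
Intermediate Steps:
$b{\left(d,n \right)} = -4 + n$ ($b{\left(d,n \right)} = n - 4 = -4 + n$)
$\frac{\left(\left(b{\left(-1,4 \right)} - \left(- \frac{14}{3} + \frac{52}{r}\right)\right) + 14\right) \left(-16\right)}{-6870} = \frac{\left(\left(\left(-4 + 4\right) - \left(- \frac{52}{37} - \frac{14}{3}\right)\right) + 14\right) \left(-16\right)}{-6870} = \left(\left(0 - - \frac{674}{111}\right) + 14\right) \left(-16\right) \left(- \frac{1}{6870}\right) = \left(\left(0 + \left(\frac{14}{3} + \frac{52}{37}\right)\right) + 14\right) \left(-16\right) \left(- \frac{1}{6870}\right) = \left(\left(0 + \frac{674}{111}\right) + 14\right) \left(-16\right) \left(- \frac{1}{6870}\right) = \left(\frac{674}{111} + 14\right) \left(-16\right) \left(- \frac{1}{6870}\right) = \frac{2228}{111} \left(-16\right) \left(- \frac{1}{6870}\right) = \left(- \frac{35648}{111}\right) \left(- \frac{1}{6870}\right) = \frac{17824}{381285}$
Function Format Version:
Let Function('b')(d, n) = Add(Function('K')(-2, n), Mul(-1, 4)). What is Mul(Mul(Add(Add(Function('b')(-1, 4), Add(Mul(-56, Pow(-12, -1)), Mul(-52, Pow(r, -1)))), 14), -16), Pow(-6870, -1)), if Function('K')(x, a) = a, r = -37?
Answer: Rational(17824, 381285) ≈ 0.046747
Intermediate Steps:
Function('b')(d, n) = Add(-4, n) (Function('b')(d, n) = Add(n, Mul(-1, 4)) = Add(n, -4) = Add(-4, n))
Mul(Mul(Add(Add(Function('b')(-1, 4), Add(Mul(-56, Pow(-12, -1)), Mul(-52, Pow(r, -1)))), 14), -16), Pow(-6870, -1)) = Mul(Mul(Add(Add(Add(-4, 4), Add(Mul(-56, Pow(-12, -1)), Mul(-52, Pow(-37, -1)))), 14), -16), Pow(-6870, -1)) = Mul(Mul(Add(Add(0, Add(Mul(-56, Rational(-1, 12)), Mul(-52, Rational(-1, 37)))), 14), -16), Rational(-1, 6870)) = Mul(Mul(Add(Add(0, Add(Rational(14, 3), Rational(52, 37))), 14), -16), Rational(-1, 6870)) = Mul(Mul(Add(Add(0, Rational(674, 111)), 14), -16), Rational(-1, 6870)) = Mul(Mul(Add(Rational(674, 111), 14), -16), Rational(-1, 6870)) = Mul(Mul(Rational(2228, 111), -16), Rational(-1, 6870)) = Mul(Rational(-35648, 111), Rational(-1, 6870)) = Rational(17824, 381285)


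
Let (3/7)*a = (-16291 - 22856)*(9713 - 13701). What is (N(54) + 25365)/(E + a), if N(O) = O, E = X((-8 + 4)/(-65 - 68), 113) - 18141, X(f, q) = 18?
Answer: 25419/364257761 ≈ 6.9783e-5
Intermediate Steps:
E = -18123 (E = 18 - 18141 = -18123)
a = 364275884 (a = 7*((-16291 - 22856)*(9713 - 13701))/3 = 7*(-39147*(-3988))/3 = (7/3)*156118236 = 364275884)
(N(54) + 25365)/(E + a) = (54 + 25365)/(-18123 + 364275884) = 25419/364257761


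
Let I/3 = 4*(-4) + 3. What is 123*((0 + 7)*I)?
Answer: -33579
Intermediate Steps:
I = -39 (I = 3*(4*(-4) + 3) = 3*(-16 + 3) = 3*(-13) = -39)
123*((0 + 7)*I) = 123*((0 + 7)*(-39)) = 123*(7*(-39)) = 123*(-273) = -33579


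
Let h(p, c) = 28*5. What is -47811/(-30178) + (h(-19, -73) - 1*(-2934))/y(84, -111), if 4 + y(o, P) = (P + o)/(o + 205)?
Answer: -26753152295/35700574 ≈ -749.38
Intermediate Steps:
y(o, P) = -4 + (P + o)/(205 + o) (y(o, P) = -4 + (P + o)/(o + 205) = -4 + (P + o)/(205 + o))
h(p, c) = 140
-47811/(-30178) + (h(-19, -73) - 1*(-2934))/y(84, -111) = -47811/(-30178) + (140 - 1*(-2934))/(((-820 - 111 - 3*84)/(205 + 84))) = -47811*(-1/30178) + (140 + 2934)/(((-820 - 111 - 252)/289)) = 47811/30178 + 3074/(((1/289)*(-1183))) = 47811/30178 + 3074/(-1183/289) = 47811/30178 + 3074*(-289/1183) = 47811/30178 - 888386/1183 = -26753152295/35700574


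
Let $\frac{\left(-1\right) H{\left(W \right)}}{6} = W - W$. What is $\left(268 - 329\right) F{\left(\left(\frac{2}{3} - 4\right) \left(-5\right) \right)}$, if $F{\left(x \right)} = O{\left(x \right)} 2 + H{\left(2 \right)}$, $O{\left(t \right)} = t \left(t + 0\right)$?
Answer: $- \frac{305000}{9} \approx -33889.0$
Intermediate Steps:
$O{\left(t \right)} = t^{2}$ ($O{\left(t \right)} = t t = t^{2}$)
$H{\left(W \right)} = 0$ ($H{\left(W \right)} = - 6 \left(W - W\right) = \left(-6\right) 0 = 0$)
$F{\left(x \right)} = 2 x^{2}$ ($F{\left(x \right)} = x^{2} \cdot 2 + 0 = 2 x^{2} + 0 = 2 x^{2}$)
$\left(268 - 329\right) F{\left(\left(\frac{2}{3} - 4\right) \left(-5\right) \right)} = \left(268 - 329\right) 2 \left(\left(\frac{2}{3} - 4\right) \left(-5\right)\right)^{2} = - 61 \cdot 2 \left(\left(2 \cdot \frac{1}{3} - 4\right) \left(-5\right)\right)^{2} = - 61 \cdot 2 \left(\left(\frac{2}{3} - 4\right) \left(-5\right)\right)^{2} = - 61 \cdot 2 \left(\left(- \frac{10}{3}\right) \left(-5\right)\right)^{2} = - 61 \cdot 2 \left(\frac{50}{3}\right)^{2} = - 61 \cdot 2 \cdot \frac{2500}{9} = \left(-61\right) \frac{5000}{9} = - \frac{305000}{9}$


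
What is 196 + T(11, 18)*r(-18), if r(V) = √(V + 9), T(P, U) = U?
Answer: 196 + 54*I ≈ 196.0 + 54.0*I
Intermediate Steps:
r(V) = √(9 + V)
196 + T(11, 18)*r(-18) = 196 + 18*√(9 - 18) = 196 + 18*√(-9) = 196 + 18*(3*I) = 196 + 54*I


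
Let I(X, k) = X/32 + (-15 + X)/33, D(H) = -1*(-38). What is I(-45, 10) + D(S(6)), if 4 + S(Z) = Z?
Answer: 12241/352 ≈ 34.776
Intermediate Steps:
S(Z) = -4 + Z
D(H) = 38
I(X, k) = -5/11 + 65*X/1056 (I(X, k) = X*(1/32) + (-15 + X)*(1/33) = X/32 + (-5/11 + X/33) = -5/11 + 65*X/1056)
I(-45, 10) + D(S(6)) = (-5/11 + (65/1056)*(-45)) + 38 = (-5/11 - 975/352) + 38 = -1135/352 + 38 = 12241/352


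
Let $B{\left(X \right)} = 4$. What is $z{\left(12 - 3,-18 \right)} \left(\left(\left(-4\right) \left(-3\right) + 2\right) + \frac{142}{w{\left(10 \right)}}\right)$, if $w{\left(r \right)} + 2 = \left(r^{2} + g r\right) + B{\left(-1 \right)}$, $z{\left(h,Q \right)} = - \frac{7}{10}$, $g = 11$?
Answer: $- \frac{2177}{212} \approx -10.269$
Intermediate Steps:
$z{\left(h,Q \right)} = - \frac{7}{10}$ ($z{\left(h,Q \right)} = \left(-7\right) \frac{1}{10} = - \frac{7}{10}$)
$w{\left(r \right)} = 2 + r^{2} + 11 r$ ($w{\left(r \right)} = -2 + \left(\left(r^{2} + 11 r\right) + 4\right) = -2 + \left(4 + r^{2} + 11 r\right) = 2 + r^{2} + 11 r$)
$z{\left(12 - 3,-18 \right)} \left(\left(\left(-4\right) \left(-3\right) + 2\right) + \frac{142}{w{\left(10 \right)}}\right) = - \frac{7 \left(\left(\left(-4\right) \left(-3\right) + 2\right) + \frac{142}{2 + 10^{2} + 11 \cdot 10}\right)}{10} = - \frac{7 \left(\left(12 + 2\right) + \frac{142}{2 + 100 + 110}\right)}{10} = - \frac{7 \left(14 + \frac{142}{212}\right)}{10} = - \frac{7 \left(14 + 142 \cdot \frac{1}{212}\right)}{10} = - \frac{7 \left(14 + \frac{71}{106}\right)}{10} = \left(- \frac{7}{10}\right) \frac{1555}{106} = - \frac{2177}{212}$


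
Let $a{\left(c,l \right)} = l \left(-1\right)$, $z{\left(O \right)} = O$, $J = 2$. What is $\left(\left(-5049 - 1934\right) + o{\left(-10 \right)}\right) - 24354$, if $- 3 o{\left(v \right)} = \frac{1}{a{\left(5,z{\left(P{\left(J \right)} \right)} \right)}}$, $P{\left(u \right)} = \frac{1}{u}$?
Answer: $- \frac{94009}{3} \approx -31336.0$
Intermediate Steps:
$a{\left(c,l \right)} = - l$
$o{\left(v \right)} = \frac{2}{3}$ ($o{\left(v \right)} = - \frac{1}{3 \left(- \frac{1}{2}\right)} = \left(- \frac{1}{3}\right) \left(-2\right) = \frac{2}{3}$)
$\left(\left(-5049 - 1934\right) + o{\left(-10 \right)}\right) - 24354 = \left(\left(-5049 - 1934\right) + \frac{2}{3}\right) - 24354 = \left(-6983 + \frac{2}{3}\right) - 24354 = - \frac{20947}{3} - 24354 = - \frac{94009}{3}$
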